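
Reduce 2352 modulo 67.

2352 = 35*67 + 7, so 2352 ≡ 7 (mod 67).

7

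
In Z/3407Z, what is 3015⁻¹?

Run the extended Euclidean algorithm:
3407 = 1·3015 + 392
3015 = 7·392 + 271
392 = 1·271 + 121
271 = 2·121 + 29
121 = 4·29 + 5
29 = 5·5 + 4
5 = 1·4 + 1
4 = 4·1 + 0
gcd(3015, 3407) = 1, so the inverse exists.
Bézout: 1 = 623·3407 − 704·3015.
So 3015⁻¹ ≡ −704 ≡ 2703 (mod 3407).

2703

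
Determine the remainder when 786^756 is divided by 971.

756 in binary is 1011110100, i.e. 756 = 512 + 128 + 64 + 32 + 16 + 4.
786^1 ≡ 786 (mod 971)
786^2 ≡ 786^2 = 617796 ≡ 240 (mod 971)
786^4 ≡ 240^2 = 57600 ≡ 311 (mod 971)
786^8 ≡ 311^2 = 96721 ≡ 592 (mod 971)
786^16 ≡ 592^2 = 350464 ≡ 904 (mod 971)
786^32 ≡ 904^2 = 817216 ≡ 605 (mod 971)
786^64 ≡ 605^2 = 366025 ≡ 929 (mod 971)
786^128 ≡ 929^2 = 863041 ≡ 793 (mod 971)
786^256 ≡ 793^2 = 628849 ≡ 612 (mod 971)
786^512 ≡ 612^2 = 374544 ≡ 709 (mod 971)
786^756 = 786^512 · 786^128 · 786^64 · 786^32 · 786^16 · 786^4 ≡ 709 · 793 · 929 · 605 · 904 · 311 (mod 971).
Accumulate the product:
709 · 793 = 562237 ≡ 28
28 · 929 = 26012 ≡ 766
766 · 605 = 463430 ≡ 263
263 · 904 = 237752 ≡ 828
828 · 311 = 257508 ≡ 193

193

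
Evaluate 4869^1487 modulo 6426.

3915

By square-and-multiply:
1487 in binary is 10111001111, i.e. 1487 = 1024 + 256 + 128 + 64 + 8 + 4 + 2 + 1.
4869^1 ≡ 4869 (mod 6426)
4869^2 ≡ 4869^2 = 23707161 ≡ 1647 (mod 6426)
4869^4 ≡ 1647^2 = 2712609 ≡ 837 (mod 6426)
4869^8 ≡ 837^2 = 700569 ≡ 135 (mod 6426)
4869^16 ≡ 135^2 = 18225 ≡ 5373 (mod 6426)
4869^32 ≡ 5373^2 = 28869129 ≡ 3537 (mod 6426)
4869^64 ≡ 3537^2 = 12510369 ≡ 5373 (mod 6426)
4869^128 ≡ 5373^2 = 28869129 ≡ 3537 (mod 6426)
4869^256 ≡ 3537^2 = 12510369 ≡ 5373 (mod 6426)
4869^512 ≡ 5373^2 = 28869129 ≡ 3537 (mod 6426)
4869^1024 ≡ 3537^2 = 12510369 ≡ 5373 (mod 6426)
4869^1487 = 4869^1024 · 4869^256 · 4869^128 · 4869^64 · 4869^8 · 4869^4 · 4869^2 · 4869^1 ≡ 5373 · 5373 · 3537 · 5373 · 135 · 837 · 1647 · 4869 (mod 6426).
Accumulate the product:
5373 · 5373 = 28869129 ≡ 3537
3537 · 3537 = 12510369 ≡ 5373
5373 · 5373 = 28869129 ≡ 3537
3537 · 135 = 477495 ≡ 1971
1971 · 837 = 1649727 ≡ 4671
4671 · 1647 = 7693137 ≡ 1215
1215 · 4869 = 5915835 ≡ 3915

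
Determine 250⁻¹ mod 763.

528

Run the extended Euclidean algorithm:
763 = 3·250 + 13
250 = 19·13 + 3
13 = 4·3 + 1
3 = 3·1 + 0
gcd(250, 763) = 1, so the inverse exists.
Bézout: 1 = 77·763 − 235·250.
So 250⁻¹ ≡ −235 ≡ 528 (mod 763).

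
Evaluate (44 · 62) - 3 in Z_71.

44 · 62 = 2728 ≡ 30 (mod 71)
30 - 3 = 27

27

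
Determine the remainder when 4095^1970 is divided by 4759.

By square-and-multiply:
1970 in binary is 11110110010, i.e. 1970 = 1024 + 512 + 256 + 128 + 32 + 16 + 2.
4095^1 ≡ 4095 (mod 4759)
4095^2 ≡ 4095^2 = 16769025 ≡ 3068 (mod 4759)
4095^4 ≡ 3068^2 = 9412624 ≡ 4081 (mod 4759)
4095^8 ≡ 4081^2 = 16654561 ≡ 2820 (mod 4759)
4095^16 ≡ 2820^2 = 7952400 ≡ 111 (mod 4759)
4095^32 ≡ 111^2 = 12321 ≡ 2803 (mod 4759)
4095^64 ≡ 2803^2 = 7856809 ≡ 4459 (mod 4759)
4095^128 ≡ 4459^2 = 19882681 ≡ 4338 (mod 4759)
4095^256 ≡ 4338^2 = 18818244 ≡ 1158 (mod 4759)
4095^512 ≡ 1158^2 = 1340964 ≡ 3685 (mod 4759)
4095^1024 ≡ 3685^2 = 13579225 ≡ 1798 (mod 4759)
4095^1970 = 4095^1024 · 4095^512 · 4095^256 · 4095^128 · 4095^32 · 4095^16 · 4095^2 ≡ 1798 · 3685 · 1158 · 4338 · 2803 · 111 · 3068 (mod 4759).
Accumulate the product:
1798 · 3685 = 6625630 ≡ 1102
1102 · 1158 = 1276116 ≡ 704
704 · 4338 = 3053952 ≡ 3433
3433 · 2803 = 9622699 ≡ 1
1 · 111 = 111
111 · 3068 = 340548 ≡ 2659

2659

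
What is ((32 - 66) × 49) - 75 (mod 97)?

32 - 66 = -34 ≡ 63 (mod 97)
63 × 49 = 3087 ≡ 80 (mod 97)
80 - 75 = 5

5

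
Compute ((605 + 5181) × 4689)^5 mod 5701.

605 + 5181 = 5786 ≡ 85 (mod 5701)
85 × 4689 = 398565 ≡ 5196 (mod 5701)
(5196)^5 ≡ 3258 (mod 5701)

3258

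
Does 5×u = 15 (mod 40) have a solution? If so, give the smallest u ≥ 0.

3

gcd(5, 40) = 5, and 5 | 15, so solutions exist.
Divide through by 5: 1×u mod 8 = 3.
1⁻¹ ≡ 1 (mod 8).
u ≡ 1×3 ≡ 3 (mod 8).
The smallest non-negative solution is u = 3.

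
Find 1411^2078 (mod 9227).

1411^1 ≡ 1411 (mod 9227)
1411^2 ≡ 1411^2 = 1990921 ≡ 7116 (mod 9227)
1411^4 ≡ 7116^2 = 50637456 ≡ 8907 (mod 9227)
1411^8 ≡ 8907^2 = 79334649 ≡ 903 (mod 9227)
1411^16 ≡ 903^2 = 815409 ≡ 3433 (mod 9227)
1411^32 ≡ 3433^2 = 11785489 ≡ 2610 (mod 9227)
1411^64 ≡ 2610^2 = 6812100 ≡ 2574 (mod 9227)
1411^128 ≡ 2574^2 = 6625476 ≡ 490 (mod 9227)
1411^256 ≡ 490^2 = 240100 ≡ 198 (mod 9227)
1411^512 ≡ 198^2 = 39204 ≡ 2296 (mod 9227)
1411^1024 ≡ 2296^2 = 5271616 ≡ 2999 (mod 9227)
1411^2048 ≡ 2999^2 = 8994001 ≡ 6903 (mod 9227)
1411^2078 = 1411^2048 * 1411^16 * 1411^8 * 1411^4 * 1411^2 ≡ 6903 * 3433 * 903 * 8907 * 7116 (mod 9227).
Accumulate the product:
6903 * 3433 = 23697999 ≡ 3063
3063 * 903 = 2765889 ≡ 7016
7016 * 8907 = 62491512 ≡ 6268
6268 * 7116 = 44603088 ≡ 8997

8997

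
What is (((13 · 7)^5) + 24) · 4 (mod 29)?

16

13 · 7 = 91 ≡ 4 (mod 29)
(4)^5 ≡ 9 (mod 29)
9 + 24 = 33 ≡ 4 (mod 29)
4 · 4 = 16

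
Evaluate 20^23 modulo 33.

23 in binary is 10111, i.e. 23 = 16 + 4 + 2 + 1.
20^1 ≡ 20 (mod 33)
20^2 ≡ 20^2 = 400 ≡ 4 (mod 33)
20^4 ≡ 4^2 = 16 (mod 33)
20^8 ≡ 16^2 = 256 ≡ 25 (mod 33)
20^16 ≡ 25^2 = 625 ≡ 31 (mod 33)
20^23 = 20^16 × 20^4 × 20^2 × 20^1 ≡ 31 × 16 × 4 × 20 (mod 33).
Accumulate the product:
31 × 16 = 496 ≡ 1
1 × 4 = 4
4 × 20 = 80 ≡ 14

14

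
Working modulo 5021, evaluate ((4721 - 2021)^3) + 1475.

4721 - 2021 = 2700
(2700)^3 ≡ 2165 (mod 5021)
2165 + 1475 = 3640

3640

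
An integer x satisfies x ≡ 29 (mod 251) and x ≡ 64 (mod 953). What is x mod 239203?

251⁻¹ mod 953: 251*243 ≡ 1 (mod 953), so 251⁻¹ ≡ 243.
x = 29 + 251*((64 − 29)*243 mod 953) = 29 + 251*881 = 221160.

221160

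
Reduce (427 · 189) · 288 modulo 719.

427 · 189 = 80703 ≡ 175 (mod 719)
175 · 288 = 50400 ≡ 70 (mod 719)

70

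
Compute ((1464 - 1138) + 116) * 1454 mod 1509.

1343

1464 - 1138 = 326
326 + 116 = 442
442 * 1454 = 642668 ≡ 1343 (mod 1509)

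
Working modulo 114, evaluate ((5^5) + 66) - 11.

(5)^5 ≡ 47 (mod 114)
47 + 66 = 113
113 - 11 = 102

102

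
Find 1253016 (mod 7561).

5451

1253016 = 165*7561 + 5451, so 1253016 ≡ 5451 (mod 7561).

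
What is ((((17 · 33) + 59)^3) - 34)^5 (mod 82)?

17 · 33 = 561 ≡ 69 (mod 82)
69 + 59 = 128 ≡ 46 (mod 82)
(46)^3 ≡ 2 (mod 82)
2 - 34 = -32 ≡ 50 (mod 82)
(50)^5 ≡ 50 (mod 82)

50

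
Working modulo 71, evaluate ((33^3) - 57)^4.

(33)^3 ≡ 11 (mod 71)
11 - 57 = -46 ≡ 25 (mod 71)
(25)^4 ≡ 54 (mod 71)

54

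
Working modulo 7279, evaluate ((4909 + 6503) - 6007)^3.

4909 + 6503 = 11412 ≡ 4133 (mod 7279)
4133 - 6007 = -1874 ≡ 5405 (mod 7279)
(5405)^3 ≡ 1273 (mod 7279)

1273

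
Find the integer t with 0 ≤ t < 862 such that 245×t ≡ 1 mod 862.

862 = 3·245 + 127
245 = 1·127 + 118
127 = 1·118 + 9
118 = 13·9 + 1
9 = 9·1 + 0
gcd(245, 862) = 1, so the inverse exists.
Back-substitute for 1:
1 = 1·118 − 13·9
  = −13·127 + 14·118
  = 14·245 − 27·127
  = −27·862 + 95·245
So 245⁻¹ ≡ 95 (mod 862).

95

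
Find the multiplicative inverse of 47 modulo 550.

Apply the Euclidean algorithm and back-substitute:
550 = 11*47 + 33
47 = 1*33 + 14
33 = 2*14 + 5
14 = 2*5 + 4
5 = 1*4 + 1
4 = 4*1 + 0
gcd(47, 550) = 1, so the inverse exists.
Bézout: 1 = 10*550 − 117*47.
So 47⁻¹ ≡ −117 ≡ 433 (mod 550).

433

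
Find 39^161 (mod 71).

70

161 in binary is 10100001, i.e. 161 = 128 + 32 + 1.
39^1 ≡ 39 (mod 71)
39^2 ≡ 39^2 = 1521 ≡ 30 (mod 71)
39^4 ≡ 30^2 = 900 ≡ 48 (mod 71)
39^8 ≡ 48^2 = 2304 ≡ 32 (mod 71)
39^16 ≡ 32^2 = 1024 ≡ 30 (mod 71)
39^32 ≡ 30^2 = 900 ≡ 48 (mod 71)
39^64 ≡ 48^2 = 2304 ≡ 32 (mod 71)
39^128 ≡ 32^2 = 1024 ≡ 30 (mod 71)
39^161 = 39^128 × 39^32 × 39^1 ≡ 30 × 48 × 39 (mod 71).
Accumulate the product:
30 × 48 = 1440 ≡ 20
20 × 39 = 780 ≡ 70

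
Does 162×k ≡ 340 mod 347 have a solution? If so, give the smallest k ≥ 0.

242

gcd(162, 347) = 1, so a unique solution mod 347 exists.
162⁻¹ ≡ 15 (mod 347).
k ≡ 15×340 ≡ 242 (mod 347).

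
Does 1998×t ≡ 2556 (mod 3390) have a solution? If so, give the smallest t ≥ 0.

gcd(1998, 3390) = 6, and 6 | 2556, so solutions exist.
Divide through by 6: 333×t ≡ 426 (mod 565).
333⁻¹ ≡ 207 (mod 565).
t ≡ 207×426 ≡ 42 (mod 565).
The smallest non-negative solution is t = 42.

42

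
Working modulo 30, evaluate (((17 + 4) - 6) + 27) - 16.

26

17 + 4 = 21
21 - 6 = 15
15 + 27 = 42 ≡ 12 (mod 30)
12 - 16 = -4 ≡ 26 (mod 30)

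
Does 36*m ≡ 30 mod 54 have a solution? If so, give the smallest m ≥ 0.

gcd(36, 54) = 18, and 18 does not divide 30.
So the congruence has no solution.

no solution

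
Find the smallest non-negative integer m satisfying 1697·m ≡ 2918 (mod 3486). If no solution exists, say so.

1528

gcd(1697, 3486) = 1, so a unique solution mod 3486 exists.
1697⁻¹ ≡ 341 (mod 3486).
m ≡ 341·2918 ≡ 1528 (mod 3486).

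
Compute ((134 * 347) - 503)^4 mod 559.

14

134 * 347 = 46498 ≡ 101 (mod 559)
101 - 503 = -402 ≡ 157 (mod 559)
(157)^4 ≡ 14 (mod 559)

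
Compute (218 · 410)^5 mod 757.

618

218 · 410 = 89380 ≡ 54 (mod 757)
(54)^5 ≡ 618 (mod 757)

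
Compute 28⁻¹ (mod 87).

28

Apply the Euclidean algorithm and back-substitute:
87 = 3×28 + 3
28 = 9×3 + 1
3 = 3×1 + 0
gcd(28, 87) = 1, so the inverse exists.
Bézout: 1 = −9×87 + 28×28.
So 28⁻¹ ≡ 28 (mod 87).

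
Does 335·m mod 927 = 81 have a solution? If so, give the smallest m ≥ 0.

324

gcd(335, 927) = 1, so a unique solution mod 927 exists.
335⁻¹ ≡ 725 (mod 927).
m ≡ 725·81 ≡ 324 (mod 927).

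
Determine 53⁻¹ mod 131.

By the extended Euclidean algorithm:
131 = 2×53 + 25
53 = 2×25 + 3
25 = 8×3 + 1
3 = 3×1 + 0
gcd(53, 131) = 1, so the inverse exists.
Back-substitute for 1:
1 = 1×25 − 8×3
  = −8×53 + 17×25
  = 17×131 − 42×53
So 53⁻¹ ≡ −42 ≡ 89 (mod 131).

89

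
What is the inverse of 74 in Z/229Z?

Apply the Euclidean algorithm and back-substitute:
229 = 3·74 + 7
74 = 10·7 + 4
7 = 1·4 + 3
4 = 1·3 + 1
3 = 3·1 + 0
gcd(74, 229) = 1, so the inverse exists.
Bézout: 1 = −21·229 + 65·74.
So 74⁻¹ ≡ 65 (mod 229).

65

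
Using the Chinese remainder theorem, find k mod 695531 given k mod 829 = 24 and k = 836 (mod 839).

489134

829⁻¹ mod 839: 829*755 ≡ 1 (mod 839), so 829⁻¹ ≡ 755.
k = 24 + 829*((836 − 24)*755 mod 839) = 24 + 829*590 = 489134.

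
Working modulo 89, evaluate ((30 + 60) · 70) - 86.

73

30 + 60 = 90 ≡ 1 (mod 89)
1 · 70 = 70
70 - 86 = -16 ≡ 73 (mod 89)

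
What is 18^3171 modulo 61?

Using repeated squaring:
3171 in binary is 110001100011, i.e. 3171 = 2048 + 1024 + 64 + 32 + 2 + 1.
18^1 ≡ 18 (mod 61)
18^2 ≡ 18^2 = 324 ≡ 19 (mod 61)
18^4 ≡ 19^2 = 361 ≡ 56 (mod 61)
18^8 ≡ 56^2 = 3136 ≡ 25 (mod 61)
18^16 ≡ 25^2 = 625 ≡ 15 (mod 61)
18^32 ≡ 15^2 = 225 ≡ 42 (mod 61)
18^64 ≡ 42^2 = 1764 ≡ 56 (mod 61)
18^128 ≡ 56^2 = 3136 ≡ 25 (mod 61)
18^256 ≡ 25^2 = 625 ≡ 15 (mod 61)
18^512 ≡ 15^2 = 225 ≡ 42 (mod 61)
18^1024 ≡ 42^2 = 1764 ≡ 56 (mod 61)
18^2048 ≡ 56^2 = 3136 ≡ 25 (mod 61)
18^3171 = 18^2048 × 18^1024 × 18^64 × 18^32 × 18^2 × 18^1 ≡ 25 × 56 × 56 × 42 × 19 × 18 (mod 61).
Accumulate the product:
25 × 56 = 1400 ≡ 58
58 × 56 = 3248 ≡ 15
15 × 42 = 630 ≡ 20
20 × 19 = 380 ≡ 14
14 × 18 = 252 ≡ 8

8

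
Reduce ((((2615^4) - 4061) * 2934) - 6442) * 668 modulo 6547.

3503

(2615)^4 ≡ 2115 (mod 6547)
2115 - 4061 = -1946 ≡ 4601 (mod 6547)
4601 * 2934 = 13499334 ≡ 5967 (mod 6547)
5967 - 6442 = -475 ≡ 6072 (mod 6547)
6072 * 668 = 4056096 ≡ 3503 (mod 6547)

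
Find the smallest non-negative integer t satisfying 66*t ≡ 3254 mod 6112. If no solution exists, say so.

1531

gcd(66, 6112) = 2, and 2 | 3254, so solutions exist.
Divide through by 2: 33*t = 1627 (mod 3056).
33⁻¹ ≡ 2593 (mod 3056).
t ≡ 2593*1627 ≡ 1531 (mod 3056).
The smallest non-negative solution is t = 1531.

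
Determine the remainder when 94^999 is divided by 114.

94

By square-and-multiply:
999 in binary is 1111100111, i.e. 999 = 512 + 256 + 128 + 64 + 32 + 4 + 2 + 1.
94^1 ≡ 94 (mod 114)
94^2 ≡ 94^2 = 8836 ≡ 58 (mod 114)
94^4 ≡ 58^2 = 3364 ≡ 58 (mod 114)
94^8 ≡ 58^2 = 3364 ≡ 58 (mod 114)
94^16 ≡ 58^2 = 3364 ≡ 58 (mod 114)
94^32 ≡ 58^2 = 3364 ≡ 58 (mod 114)
94^64 ≡ 58^2 = 3364 ≡ 58 (mod 114)
94^128 ≡ 58^2 = 3364 ≡ 58 (mod 114)
94^256 ≡ 58^2 = 3364 ≡ 58 (mod 114)
94^512 ≡ 58^2 = 3364 ≡ 58 (mod 114)
94^999 = 94^512 × 94^256 × 94^128 × 94^64 × 94^32 × 94^4 × 94^2 × 94^1 ≡ 58 × 58 × 58 × 58 × 58 × 58 × 58 × 94 (mod 114).
Accumulate the product:
58 × 58 = 3364 ≡ 58
58 × 58 = 3364 ≡ 58
58 × 58 = 3364 ≡ 58
58 × 58 = 3364 ≡ 58
58 × 58 = 3364 ≡ 58
58 × 58 = 3364 ≡ 58
58 × 94 = 5452 ≡ 94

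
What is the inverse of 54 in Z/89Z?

89 = 1*54 + 35
54 = 1*35 + 19
35 = 1*19 + 16
19 = 1*16 + 3
16 = 5*3 + 1
3 = 3*1 + 0
gcd(54, 89) = 1, so the inverse exists.
Bézout: 1 = 17*89 − 28*54.
So 54⁻¹ ≡ −28 ≡ 61 (mod 89).

61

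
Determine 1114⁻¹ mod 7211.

4447

Run the extended Euclidean algorithm:
7211 = 6×1114 + 527
1114 = 2×527 + 60
527 = 8×60 + 47
60 = 1×47 + 13
47 = 3×13 + 8
13 = 1×8 + 5
8 = 1×5 + 3
5 = 1×3 + 2
3 = 1×2 + 1
2 = 2×1 + 0
gcd(1114, 7211) = 1, so the inverse exists.
Bézout: 1 = 427×7211 − 2764×1114.
So 1114⁻¹ ≡ −2764 ≡ 4447 (mod 7211).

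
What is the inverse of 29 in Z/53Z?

11

53 = 1×29 + 24
29 = 1×24 + 5
24 = 4×5 + 4
5 = 1×4 + 1
4 = 4×1 + 0
gcd(29, 53) = 1, so the inverse exists.
Bézout: 1 = −6×53 + 11×29.
So 29⁻¹ ≡ 11 (mod 53).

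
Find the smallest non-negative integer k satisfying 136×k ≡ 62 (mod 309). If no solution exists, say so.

5

gcd(136, 309) = 1, so a unique solution mod 309 exists.
136⁻¹ ≡ 25 (mod 309).
k ≡ 25×62 ≡ 5 (mod 309).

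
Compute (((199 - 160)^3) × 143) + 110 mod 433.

199 - 160 = 39
(39)^3 ≡ 431 (mod 433)
431 × 143 = 61633 ≡ 147 (mod 433)
147 + 110 = 257

257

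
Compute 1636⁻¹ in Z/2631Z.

Run the extended Euclidean algorithm:
2631 = 1×1636 + 995
1636 = 1×995 + 641
995 = 1×641 + 354
641 = 1×354 + 287
354 = 1×287 + 67
287 = 4×67 + 19
67 = 3×19 + 10
19 = 1×10 + 9
10 = 1×9 + 1
9 = 9×1 + 0
gcd(1636, 2631) = 1, so the inverse exists.
Bézout: 1 = 171×2631 − 275×1636.
So 1636⁻¹ ≡ −275 ≡ 2356 (mod 2631).

2356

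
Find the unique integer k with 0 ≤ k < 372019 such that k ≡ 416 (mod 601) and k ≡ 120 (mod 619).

601⁻¹ mod 619: 601×447 ≡ 1 (mod 619), so 601⁻¹ ≡ 447.
k = 416 + 601×((120 − 416)×447 mod 619) = 416 + 601×154 = 92970.

92970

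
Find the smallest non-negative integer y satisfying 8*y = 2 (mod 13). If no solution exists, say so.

10

gcd(8, 13) = 1, so a unique solution mod 13 exists.
8⁻¹ ≡ 5 (mod 13).
y ≡ 5*2 ≡ 10 (mod 13).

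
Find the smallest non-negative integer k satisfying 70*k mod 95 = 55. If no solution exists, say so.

13

gcd(70, 95) = 5, and 5 | 55, so solutions exist.
Divide through by 5: 14*k ≡ 11 (mod 19).
14⁻¹ ≡ 15 (mod 19).
k ≡ 15*11 ≡ 13 (mod 19).
The smallest non-negative solution is k = 13.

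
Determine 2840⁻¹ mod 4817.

By the extended Euclidean algorithm:
4817 = 1·2840 + 1977
2840 = 1·1977 + 863
1977 = 2·863 + 251
863 = 3·251 + 110
251 = 2·110 + 31
110 = 3·31 + 17
31 = 1·17 + 14
17 = 1·14 + 3
14 = 4·3 + 2
3 = 1·2 + 1
2 = 2·1 + 0
gcd(2840, 4817) = 1, so the inverse exists.
Back-substitute for 1:
1 = 1·3 − 1·2
  = −1·14 + 5·3
  = 5·17 − 6·14
  = −6·31 + 11·17
  = 11·110 − 39·31
  = −39·251 + 89·110
  = 89·863 − 306·251
  = −306·1977 + 701·863
  = 701·2840 − 1007·1977
  = −1007·4817 + 1708·2840
So 2840⁻¹ ≡ 1708 (mod 4817).

1708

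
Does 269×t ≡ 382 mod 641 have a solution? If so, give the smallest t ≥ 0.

gcd(269, 641) = 1, so a unique solution mod 641 exists.
269⁻¹ ≡ 112 (mod 641).
t ≡ 112×382 ≡ 478 (mod 641).

478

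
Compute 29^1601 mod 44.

29

1601 in binary is 11001000001, i.e. 1601 = 1024 + 512 + 64 + 1.
29^1 ≡ 29 (mod 44)
29^2 ≡ 29^2 = 841 ≡ 5 (mod 44)
29^4 ≡ 5^2 = 25 (mod 44)
29^8 ≡ 25^2 = 625 ≡ 9 (mod 44)
29^16 ≡ 9^2 = 81 ≡ 37 (mod 44)
29^32 ≡ 37^2 = 1369 ≡ 5 (mod 44)
29^64 ≡ 5^2 = 25 (mod 44)
29^128 ≡ 25^2 = 625 ≡ 9 (mod 44)
29^256 ≡ 9^2 = 81 ≡ 37 (mod 44)
29^512 ≡ 37^2 = 1369 ≡ 5 (mod 44)
29^1024 ≡ 5^2 = 25 (mod 44)
29^1601 = 29^1024 · 29^512 · 29^64 · 29^1 ≡ 25 · 5 · 25 · 29 (mod 44).
Accumulate the product:
25 · 5 = 125 ≡ 37
37 · 25 = 925 ≡ 1
1 · 29 = 29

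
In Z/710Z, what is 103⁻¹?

517

Apply the Euclidean algorithm and back-substitute:
710 = 6×103 + 92
103 = 1×92 + 11
92 = 8×11 + 4
11 = 2×4 + 3
4 = 1×3 + 1
3 = 3×1 + 0
gcd(103, 710) = 1, so the inverse exists.
Back-substitute for 1:
1 = 1×4 − 1×3
  = −1×11 + 3×4
  = 3×92 − 25×11
  = −25×103 + 28×92
  = 28×710 − 193×103
So 103⁻¹ ≡ −193 ≡ 517 (mod 710).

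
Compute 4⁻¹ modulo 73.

Apply the Euclidean algorithm and back-substitute:
73 = 18×4 + 1
4 = 4×1 + 0
gcd(4, 73) = 1, so the inverse exists.
Back-substitute for 1:
1 = 1×73 − 18×4
So 4⁻¹ ≡ −18 ≡ 55 (mod 73).

55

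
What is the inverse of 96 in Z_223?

Apply the Euclidean algorithm and back-substitute:
223 = 2·96 + 31
96 = 3·31 + 3
31 = 10·3 + 1
3 = 3·1 + 0
gcd(96, 223) = 1, so the inverse exists.
Back-substitute for 1:
1 = 1·31 − 10·3
  = −10·96 + 31·31
  = 31·223 − 72·96
So 96⁻¹ ≡ −72 ≡ 151 (mod 223).

151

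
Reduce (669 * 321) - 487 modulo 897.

776

669 * 321 = 214749 ≡ 366 (mod 897)
366 - 487 = -121 ≡ 776 (mod 897)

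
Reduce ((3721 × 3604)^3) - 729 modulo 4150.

1775

3721 × 3604 = 13410484 ≡ 1834 (mod 4150)
(1834)^3 ≡ 2504 (mod 4150)
2504 - 729 = 1775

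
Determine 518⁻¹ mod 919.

Run the extended Euclidean algorithm:
919 = 1×518 + 401
518 = 1×401 + 117
401 = 3×117 + 50
117 = 2×50 + 17
50 = 2×17 + 16
17 = 1×16 + 1
16 = 16×1 + 0
gcd(518, 919) = 1, so the inverse exists.
Back-substitute for 1:
1 = 1×17 − 1×16
  = −1×50 + 3×17
  = 3×117 − 7×50
  = −7×401 + 24×117
  = 24×518 − 31×401
  = −31×919 + 55×518
So 518⁻¹ ≡ 55 (mod 919).

55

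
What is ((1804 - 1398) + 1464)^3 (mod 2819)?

1804 - 1398 = 406
406 + 1464 = 1870
(1870)^3 ≡ 2528 (mod 2819)

2528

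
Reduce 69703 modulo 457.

69703 = 152·457 + 239, so 69703 ≡ 239 (mod 457).

239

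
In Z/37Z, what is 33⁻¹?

37 = 1*33 + 4
33 = 8*4 + 1
4 = 4*1 + 0
gcd(33, 37) = 1, so the inverse exists.
Back-substitute for 1:
1 = 1*33 − 8*4
  = −8*37 + 9*33
So 33⁻¹ ≡ 9 (mod 37).

9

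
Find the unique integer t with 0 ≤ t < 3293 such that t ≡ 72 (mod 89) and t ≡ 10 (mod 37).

2119

89⁻¹ mod 37: 89*5 ≡ 1 (mod 37), so 89⁻¹ ≡ 5.
t = 72 + 89*((10 − 72)*5 mod 37) = 72 + 89*23 = 2119.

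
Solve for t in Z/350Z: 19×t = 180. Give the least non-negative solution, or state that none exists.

120

gcd(19, 350) = 1, so a unique solution mod 350 exists.
19⁻¹ ≡ 129 (mod 350).
t ≡ 129×180 ≡ 120 (mod 350).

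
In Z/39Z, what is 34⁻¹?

31

By the extended Euclidean algorithm:
39 = 1*34 + 5
34 = 6*5 + 4
5 = 1*4 + 1
4 = 4*1 + 0
gcd(34, 39) = 1, so the inverse exists.
Bézout: 1 = 7*39 − 8*34.
So 34⁻¹ ≡ −8 ≡ 31 (mod 39).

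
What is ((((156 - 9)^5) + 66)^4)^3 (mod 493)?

156 - 9 = 147
(147)^5 ≡ 61 (mod 493)
61 + 66 = 127
(127)^4 ≡ 373 (mod 493)
(373)^3 ≡ 458 (mod 493)

458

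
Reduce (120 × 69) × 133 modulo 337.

261

120 × 69 = 8280 ≡ 192 (mod 337)
192 × 133 = 25536 ≡ 261 (mod 337)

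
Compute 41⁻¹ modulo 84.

Apply the Euclidean algorithm and back-substitute:
84 = 2·41 + 2
41 = 20·2 + 1
2 = 2·1 + 0
gcd(41, 84) = 1, so the inverse exists.
Bézout: 1 = −20·84 + 41·41.
So 41⁻¹ ≡ 41 (mod 84).

41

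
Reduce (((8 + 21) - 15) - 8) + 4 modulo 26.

10

8 + 21 = 29 ≡ 3 (mod 26)
3 - 15 = -12 ≡ 14 (mod 26)
14 - 8 = 6
6 + 4 = 10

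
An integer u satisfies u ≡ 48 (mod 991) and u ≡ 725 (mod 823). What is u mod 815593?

533206

991⁻¹ mod 823: 991·436 ≡ 1 (mod 823), so 991⁻¹ ≡ 436.
u = 48 + 991·((725 − 48)·436 mod 823) = 48 + 991·538 = 533206.
Check: 533206 mod 991 = 48, 533206 mod 823 = 725. ✓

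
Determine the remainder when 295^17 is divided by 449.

Using repeated squaring:
17 in binary is 10001, i.e. 17 = 16 + 1.
295^1 ≡ 295 (mod 449)
295^2 ≡ 295^2 = 87025 ≡ 368 (mod 449)
295^4 ≡ 368^2 = 135424 ≡ 275 (mod 449)
295^8 ≡ 275^2 = 75625 ≡ 193 (mod 449)
295^16 ≡ 193^2 = 37249 ≡ 431 (mod 449)
295^17 = 295^16 × 295^1 ≡ 431 × 295 (mod 449).
431 × 295 = 127145 ≡ 78 (mod 449).

78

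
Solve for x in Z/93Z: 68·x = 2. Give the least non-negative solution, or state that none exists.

gcd(68, 93) = 1, so a unique solution mod 93 exists.
68⁻¹ ≡ 26 (mod 93).
x ≡ 26·2 ≡ 52 (mod 93).

52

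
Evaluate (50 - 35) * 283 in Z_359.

50 - 35 = 15
15 * 283 = 4245 ≡ 296 (mod 359)

296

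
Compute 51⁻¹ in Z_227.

227 = 4·51 + 23
51 = 2·23 + 5
23 = 4·5 + 3
5 = 1·3 + 2
3 = 1·2 + 1
2 = 2·1 + 0
gcd(51, 227) = 1, so the inverse exists.
Back-substitute for 1:
1 = 1·3 − 1·2
  = −1·5 + 2·3
  = 2·23 − 9·5
  = −9·51 + 20·23
  = 20·227 − 89·51
So 51⁻¹ ≡ −89 ≡ 138 (mod 227).

138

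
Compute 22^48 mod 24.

48 in binary is 110000, i.e. 48 = 32 + 16.
22^1 ≡ 22 (mod 24)
22^2 ≡ 22^2 = 484 ≡ 4 (mod 24)
22^4 ≡ 4^2 = 16 (mod 24)
22^8 ≡ 16^2 = 256 ≡ 16 (mod 24)
22^16 ≡ 16^2 = 256 ≡ 16 (mod 24)
22^32 ≡ 16^2 = 256 ≡ 16 (mod 24)
22^48 = 22^32 × 22^16 ≡ 16 × 16 (mod 24).
16 × 16 = 256 ≡ 16 (mod 24).

16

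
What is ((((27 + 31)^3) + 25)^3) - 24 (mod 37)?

27 + 31 = 58 ≡ 21 (mod 37)
(21)^3 ≡ 11 (mod 37)
11 + 25 = 36
(36)^3 ≡ 36 (mod 37)
36 - 24 = 12

12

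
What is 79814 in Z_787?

327

79814 = 101*787 + 327, so 79814 ≡ 327 (mod 787).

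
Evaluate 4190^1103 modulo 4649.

3270

4190^1 ≡ 4190 (mod 4649)
4190^2 ≡ 4190^2 = 17556100 ≡ 1476 (mod 4649)
4190^4 ≡ 1476^2 = 2178576 ≡ 2844 (mod 4649)
4190^8 ≡ 2844^2 = 8088336 ≡ 3725 (mod 4649)
4190^16 ≡ 3725^2 = 13875625 ≡ 3009 (mod 4649)
4190^32 ≡ 3009^2 = 9054081 ≡ 2478 (mod 4649)
4190^64 ≡ 2478^2 = 6140484 ≡ 3804 (mod 4649)
4190^128 ≡ 3804^2 = 14470416 ≡ 2728 (mod 4649)
4190^256 ≡ 2728^2 = 7441984 ≡ 3584 (mod 4649)
4190^512 ≡ 3584^2 = 12845056 ≡ 4518 (mod 4649)
4190^1024 ≡ 4518^2 = 20412324 ≡ 3214 (mod 4649)
4190^1103 = 4190^1024 * 4190^64 * 4190^8 * 4190^4 * 4190^2 * 4190^1 ≡ 3214 * 3804 * 3725 * 2844 * 1476 * 4190 (mod 4649).
Accumulate the product:
3214 * 3804 = 12226056 ≡ 3835
3835 * 3725 = 14285375 ≡ 3647
3647 * 2844 = 10372068 ≡ 149
149 * 1476 = 219924 ≡ 1421
1421 * 4190 = 5953990 ≡ 3270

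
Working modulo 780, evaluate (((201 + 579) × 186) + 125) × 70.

201 + 579 = 780 ≡ 0 (mod 780)
0 × 186 = 0
0 + 125 = 125
125 × 70 = 8750 ≡ 170 (mod 780)

170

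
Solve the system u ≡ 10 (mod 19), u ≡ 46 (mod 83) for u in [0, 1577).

19⁻¹ mod 83: 19·35 ≡ 1 (mod 83), so 19⁻¹ ≡ 35.
u = 10 + 19·((46 − 10)·35 mod 83) = 10 + 19·15 = 295.

295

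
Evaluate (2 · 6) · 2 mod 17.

2 · 6 = 12
12 · 2 = 24 ≡ 7 (mod 17)

7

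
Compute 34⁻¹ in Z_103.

100

103 = 3·34 + 1
34 = 34·1 + 0
gcd(34, 103) = 1, so the inverse exists.
Back-substitute for 1:
1 = 1·103 − 3·34
So 34⁻¹ ≡ −3 ≡ 100 (mod 103).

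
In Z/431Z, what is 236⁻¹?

389

Run the extended Euclidean algorithm:
431 = 1*236 + 195
236 = 1*195 + 41
195 = 4*41 + 31
41 = 1*31 + 10
31 = 3*10 + 1
10 = 10*1 + 0
gcd(236, 431) = 1, so the inverse exists.
Back-substitute for 1:
1 = 1*31 − 3*10
  = −3*41 + 4*31
  = 4*195 − 19*41
  = −19*236 + 23*195
  = 23*431 − 42*236
So 236⁻¹ ≡ −42 ≡ 389 (mod 431).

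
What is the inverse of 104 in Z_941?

751

Apply the Euclidean algorithm and back-substitute:
941 = 9*104 + 5
104 = 20*5 + 4
5 = 1*4 + 1
4 = 4*1 + 0
gcd(104, 941) = 1, so the inverse exists.
Bézout: 1 = 21*941 − 190*104.
So 104⁻¹ ≡ −190 ≡ 751 (mod 941).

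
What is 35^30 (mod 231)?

30 in binary is 11110, i.e. 30 = 16 + 8 + 4 + 2.
35^1 ≡ 35 (mod 231)
35^2 ≡ 35^2 = 1225 ≡ 70 (mod 231)
35^4 ≡ 70^2 = 4900 ≡ 49 (mod 231)
35^8 ≡ 49^2 = 2401 ≡ 91 (mod 231)
35^16 ≡ 91^2 = 8281 ≡ 196 (mod 231)
35^30 = 35^16 × 35^8 × 35^4 × 35^2 ≡ 196 × 91 × 49 × 70 (mod 231).
Accumulate the product:
196 × 91 = 17836 ≡ 49
49 × 49 = 2401 ≡ 91
91 × 70 = 6370 ≡ 133

133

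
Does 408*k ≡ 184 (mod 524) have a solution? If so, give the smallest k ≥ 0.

gcd(408, 524) = 4, and 4 | 184, so solutions exist.
Divide through by 4: 102*k ≡ 46 (mod 131).
102⁻¹ ≡ 9 (mod 131).
k ≡ 9*46 ≡ 21 (mod 131).
The smallest non-negative solution is k = 21.

21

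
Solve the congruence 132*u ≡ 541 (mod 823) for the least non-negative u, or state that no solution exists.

559

gcd(132, 823) = 1, so a unique solution mod 823 exists.
132⁻¹ ≡ 106 (mod 823).
u ≡ 106*541 ≡ 559 (mod 823).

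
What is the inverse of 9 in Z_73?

73 = 8*9 + 1
9 = 9*1 + 0
gcd(9, 73) = 1, so the inverse exists.
Back-substitute for 1:
1 = 1*73 − 8*9
So 9⁻¹ ≡ −8 ≡ 65 (mod 73).

65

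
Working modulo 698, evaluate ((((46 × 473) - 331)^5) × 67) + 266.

46 × 473 = 21758 ≡ 120 (mod 698)
120 - 331 = -211 ≡ 487 (mod 698)
(487)^5 ≡ 303 (mod 698)
303 × 67 = 20301 ≡ 59 (mod 698)
59 + 266 = 325

325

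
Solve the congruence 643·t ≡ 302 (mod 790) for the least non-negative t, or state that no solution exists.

444

gcd(643, 790) = 1, so a unique solution mod 790 exists.
643⁻¹ ≡ 747 (mod 790).
t ≡ 747·302 ≡ 444 (mod 790).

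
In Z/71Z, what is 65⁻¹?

71 = 1·65 + 6
65 = 10·6 + 5
6 = 1·5 + 1
5 = 5·1 + 0
gcd(65, 71) = 1, so the inverse exists.
Bézout: 1 = 11·71 − 12·65.
So 65⁻¹ ≡ −12 ≡ 59 (mod 71).

59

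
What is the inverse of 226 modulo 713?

Run the extended Euclidean algorithm:
713 = 3*226 + 35
226 = 6*35 + 16
35 = 2*16 + 3
16 = 5*3 + 1
3 = 3*1 + 0
gcd(226, 713) = 1, so the inverse exists.
Back-substitute for 1:
1 = 1*16 − 5*3
  = −5*35 + 11*16
  = 11*226 − 71*35
  = −71*713 + 224*226
So 226⁻¹ ≡ 224 (mod 713).

224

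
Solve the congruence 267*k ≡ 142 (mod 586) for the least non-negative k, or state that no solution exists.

gcd(267, 586) = 1, so a unique solution mod 586 exists.
267⁻¹ ≡ 169 (mod 586).
k ≡ 169*142 ≡ 558 (mod 586).

558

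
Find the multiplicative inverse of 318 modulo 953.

Run the extended Euclidean algorithm:
953 = 2*318 + 317
318 = 1*317 + 1
317 = 317*1 + 0
gcd(318, 953) = 1, so the inverse exists.
Back-substitute for 1:
1 = 1*318 − 1*317
  = −1*953 + 3*318
So 318⁻¹ ≡ 3 (mod 953).

3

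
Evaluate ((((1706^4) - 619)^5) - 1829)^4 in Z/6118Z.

(1706)^4 ≡ 2004 (mod 6118)
2004 - 619 = 1385
(1385)^5 ≡ 1469 (mod 6118)
1469 - 1829 = -360 ≡ 5758 (mod 6118)
(5758)^4 ≡ 4694 (mod 6118)

4694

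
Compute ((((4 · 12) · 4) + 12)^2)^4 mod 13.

4 · 12 = 48 ≡ 9 (mod 13)
9 · 4 = 36 ≡ 10 (mod 13)
10 + 12 = 22 ≡ 9 (mod 13)
(9)^2 ≡ 3 (mod 13)
(3)^4 ≡ 3 (mod 13)

3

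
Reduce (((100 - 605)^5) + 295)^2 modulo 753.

100 - 605 = -505 ≡ 248 (mod 753)
(248)^5 ≡ 8 (mod 753)
8 + 295 = 303
(303)^2 ≡ 696 (mod 753)

696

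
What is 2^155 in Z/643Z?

155 in binary is 10011011, i.e. 155 = 128 + 16 + 8 + 2 + 1.
2^1 ≡ 2 (mod 643)
2^2 ≡ 2^2 = 4 (mod 643)
2^4 ≡ 4^2 = 16 (mod 643)
2^8 ≡ 16^2 = 256 (mod 643)
2^16 ≡ 256^2 = 65536 ≡ 593 (mod 643)
2^32 ≡ 593^2 = 351649 ≡ 571 (mod 643)
2^64 ≡ 571^2 = 326041 ≡ 40 (mod 643)
2^128 ≡ 40^2 = 1600 ≡ 314 (mod 643)
2^155 = 2^128 × 2^16 × 2^8 × 2^2 × 2^1 ≡ 314 × 593 × 256 × 4 × 2 (mod 643).
Accumulate the product:
314 × 593 = 186202 ≡ 375
375 × 256 = 96000 ≡ 193
193 × 4 = 772 ≡ 129
129 × 2 = 258

258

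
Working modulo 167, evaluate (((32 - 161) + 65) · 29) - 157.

158

32 - 161 = -129 ≡ 38 (mod 167)
38 + 65 = 103
103 · 29 = 2987 ≡ 148 (mod 167)
148 - 157 = -9 ≡ 158 (mod 167)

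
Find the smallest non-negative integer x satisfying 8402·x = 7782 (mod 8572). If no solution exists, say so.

761

gcd(8402, 8572) = 2, and 2 | 7782, so solutions exist.
Divide through by 2: 4201·x mod 4286 = 3891.
4201⁻¹ ≡ 1311 (mod 4286).
x ≡ 1311·3891 ≡ 761 (mod 4286).
The smallest non-negative solution is x = 761.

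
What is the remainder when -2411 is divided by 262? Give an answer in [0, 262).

-2411 = -10*262 + 209, so -2411 ≡ 209 (mod 262).

209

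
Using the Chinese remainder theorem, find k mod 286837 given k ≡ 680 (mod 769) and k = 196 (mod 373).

159094

769⁻¹ mod 373: 769·146 ≡ 1 (mod 373), so 769⁻¹ ≡ 146.
k = 680 + 769·((196 − 680)·146 mod 373) = 680 + 769·206 = 159094.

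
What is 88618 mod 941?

88618 = 94·941 + 164, so 88618 ≡ 164 (mod 941).

164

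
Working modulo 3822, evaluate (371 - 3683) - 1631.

371 - 3683 = -3312 ≡ 510 (mod 3822)
510 - 1631 = -1121 ≡ 2701 (mod 3822)

2701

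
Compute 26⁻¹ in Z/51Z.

2

51 = 1*26 + 25
26 = 1*25 + 1
25 = 25*1 + 0
gcd(26, 51) = 1, so the inverse exists.
Back-substitute for 1:
1 = 1*26 − 1*25
  = −1*51 + 2*26
So 26⁻¹ ≡ 2 (mod 51).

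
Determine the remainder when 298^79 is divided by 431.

3

By square-and-multiply:
79 in binary is 1001111, i.e. 79 = 64 + 8 + 4 + 2 + 1.
298^1 ≡ 298 (mod 431)
298^2 ≡ 298^2 = 88804 ≡ 18 (mod 431)
298^4 ≡ 18^2 = 324 (mod 431)
298^8 ≡ 324^2 = 104976 ≡ 243 (mod 431)
298^16 ≡ 243^2 = 59049 ≡ 2 (mod 431)
298^32 ≡ 2^2 = 4 (mod 431)
298^64 ≡ 4^2 = 16 (mod 431)
298^79 = 298^64 · 298^8 · 298^4 · 298^2 · 298^1 ≡ 16 · 243 · 324 · 18 · 298 (mod 431).
Accumulate the product:
16 · 243 = 3888 ≡ 9
9 · 324 = 2916 ≡ 330
330 · 18 = 5940 ≡ 337
337 · 298 = 100426 ≡ 3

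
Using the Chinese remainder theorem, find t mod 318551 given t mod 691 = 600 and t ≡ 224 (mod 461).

691⁻¹ mod 461: 691×459 ≡ 1 (mod 461), so 691⁻¹ ≡ 459.
t = 600 + 691×((224 − 600)×459 mod 461) = 600 + 691×291 = 201681.

201681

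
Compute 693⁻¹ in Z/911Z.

911 = 1×693 + 218
693 = 3×218 + 39
218 = 5×39 + 23
39 = 1×23 + 16
23 = 1×16 + 7
16 = 2×7 + 2
7 = 3×2 + 1
2 = 2×1 + 0
gcd(693, 911) = 1, so the inverse exists.
Back-substitute for 1:
1 = 1×7 − 3×2
  = −3×16 + 7×7
  = 7×23 − 10×16
  = −10×39 + 17×23
  = 17×218 − 95×39
  = −95×693 + 302×218
  = 302×911 − 397×693
So 693⁻¹ ≡ −397 ≡ 514 (mod 911).

514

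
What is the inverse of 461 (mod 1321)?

831

Apply the Euclidean algorithm and back-substitute:
1321 = 2×461 + 399
461 = 1×399 + 62
399 = 6×62 + 27
62 = 2×27 + 8
27 = 3×8 + 3
8 = 2×3 + 2
3 = 1×2 + 1
2 = 2×1 + 0
gcd(461, 1321) = 1, so the inverse exists.
Back-substitute for 1:
1 = 1×3 − 1×2
  = −1×8 + 3×3
  = 3×27 − 10×8
  = −10×62 + 23×27
  = 23×399 − 148×62
  = −148×461 + 171×399
  = 171×1321 − 490×461
So 461⁻¹ ≡ −490 ≡ 831 (mod 1321).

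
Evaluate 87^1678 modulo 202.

185

By square-and-multiply:
1678 in binary is 11010001110, i.e. 1678 = 1024 + 512 + 128 + 8 + 4 + 2.
87^1 ≡ 87 (mod 202)
87^2 ≡ 87^2 = 7569 ≡ 95 (mod 202)
87^4 ≡ 95^2 = 9025 ≡ 137 (mod 202)
87^8 ≡ 137^2 = 18769 ≡ 185 (mod 202)
87^16 ≡ 185^2 = 34225 ≡ 87 (mod 202)
87^32 ≡ 87^2 = 7569 ≡ 95 (mod 202)
87^64 ≡ 95^2 = 9025 ≡ 137 (mod 202)
87^128 ≡ 137^2 = 18769 ≡ 185 (mod 202)
87^256 ≡ 185^2 = 34225 ≡ 87 (mod 202)
87^512 ≡ 87^2 = 7569 ≡ 95 (mod 202)
87^1024 ≡ 95^2 = 9025 ≡ 137 (mod 202)
87^1678 = 87^1024 * 87^512 * 87^128 * 87^8 * 87^4 * 87^2 ≡ 137 * 95 * 185 * 185 * 137 * 95 (mod 202).
Accumulate the product:
137 * 95 = 13015 ≡ 87
87 * 185 = 16095 ≡ 137
137 * 185 = 25345 ≡ 95
95 * 137 = 13015 ≡ 87
87 * 95 = 8265 ≡ 185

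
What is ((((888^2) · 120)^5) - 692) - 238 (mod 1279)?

(888)^2 ≡ 680 (mod 1279)
680 · 120 = 81600 ≡ 1023 (mod 1279)
(1023)^5 ≡ 591 (mod 1279)
591 - 692 = -101 ≡ 1178 (mod 1279)
1178 - 238 = 940

940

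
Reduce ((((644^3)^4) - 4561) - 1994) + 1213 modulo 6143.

4163

(644)^3 ≡ 4630 (mod 6143)
(4630)^4 ≡ 3362 (mod 6143)
3362 - 4561 = -1199 ≡ 4944 (mod 6143)
4944 - 1994 = 2950
2950 + 1213 = 4163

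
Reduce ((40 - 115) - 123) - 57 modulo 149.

43

40 - 115 = -75 ≡ 74 (mod 149)
74 - 123 = -49 ≡ 100 (mod 149)
100 - 57 = 43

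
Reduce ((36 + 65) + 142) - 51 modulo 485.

36 + 65 = 101
101 + 142 = 243
243 - 51 = 192

192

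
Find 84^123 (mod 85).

84

By square-and-multiply:
84^1 ≡ 84 (mod 85)
84^2 ≡ 84^2 = 7056 ≡ 1 (mod 85)
84^4 ≡ 1^2 = 1 (mod 85)
84^8 ≡ 1^2 = 1 (mod 85)
84^16 ≡ 1^2 = 1 (mod 85)
84^32 ≡ 1^2 = 1 (mod 85)
84^64 ≡ 1^2 = 1 (mod 85)
84^123 = 84^64 * 84^32 * 84^16 * 84^8 * 84^2 * 84^1 ≡ 1 * 1 * 1 * 1 * 1 * 84 (mod 85).
Accumulate the product:
1 * 1 = 1
1 * 1 = 1
1 * 1 = 1
1 * 1 = 1
1 * 84 = 84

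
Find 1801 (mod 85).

1801 = 21·85 + 16, so 1801 ≡ 16 (mod 85).

16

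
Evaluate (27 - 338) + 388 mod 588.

77

27 - 338 = -311 ≡ 277 (mod 588)
277 + 388 = 665 ≡ 77 (mod 588)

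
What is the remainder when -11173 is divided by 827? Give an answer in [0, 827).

-11173 = -14*827 + 405, so -11173 ≡ 405 (mod 827).

405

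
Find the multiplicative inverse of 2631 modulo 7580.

1671

7580 = 2×2631 + 2318
2631 = 1×2318 + 313
2318 = 7×313 + 127
313 = 2×127 + 59
127 = 2×59 + 9
59 = 6×9 + 5
9 = 1×5 + 4
5 = 1×4 + 1
4 = 4×1 + 0
gcd(2631, 7580) = 1, so the inverse exists.
Bézout: 1 = −580×7580 + 1671×2631.
So 2631⁻¹ ≡ 1671 (mod 7580).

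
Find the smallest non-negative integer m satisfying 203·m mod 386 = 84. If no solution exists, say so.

240

gcd(203, 386) = 1, so a unique solution mod 386 exists.
203⁻¹ ≡ 251 (mod 386).
m ≡ 251·84 ≡ 240 (mod 386).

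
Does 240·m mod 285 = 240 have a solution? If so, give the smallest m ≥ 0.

1

gcd(240, 285) = 15, and 15 | 240, so solutions exist.
Divide through by 15: 16·m mod 19 = 16.
16⁻¹ ≡ 6 (mod 19).
m ≡ 6·16 ≡ 1 (mod 19).
The smallest non-negative solution is m = 1.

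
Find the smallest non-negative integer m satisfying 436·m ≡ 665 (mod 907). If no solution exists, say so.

869

gcd(436, 907) = 1, so a unique solution mod 907 exists.
436⁻¹ ≡ 285 (mod 907).
m ≡ 285·665 ≡ 869 (mod 907).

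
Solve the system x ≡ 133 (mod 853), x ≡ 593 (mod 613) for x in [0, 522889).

45342

853⁻¹ mod 613: 853*212 ≡ 1 (mod 613), so 853⁻¹ ≡ 212.
x = 133 + 853*((593 − 133)*212 mod 613) = 133 + 853*53 = 45342.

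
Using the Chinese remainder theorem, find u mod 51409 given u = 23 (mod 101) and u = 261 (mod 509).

47089

101⁻¹ mod 509: 101*126 ≡ 1 (mod 509), so 101⁻¹ ≡ 126.
u = 23 + 101*((261 − 23)*126 mod 509) = 23 + 101*466 = 47089.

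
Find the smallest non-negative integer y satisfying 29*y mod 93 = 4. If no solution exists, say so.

gcd(29, 93) = 1, so a unique solution mod 93 exists.
29⁻¹ ≡ 77 (mod 93).
y ≡ 77*4 ≡ 29 (mod 93).

29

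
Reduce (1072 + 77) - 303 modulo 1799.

846

1072 + 77 = 1149
1149 - 303 = 846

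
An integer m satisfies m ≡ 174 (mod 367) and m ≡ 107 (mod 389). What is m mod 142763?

367⁻¹ mod 389: 367*53 ≡ 1 (mod 389), so 367⁻¹ ≡ 53.
m = 174 + 367*((107 − 174)*53 mod 389) = 174 + 367*339 = 124587.
Check: 124587 mod 367 = 174, 124587 mod 389 = 107. ✓

124587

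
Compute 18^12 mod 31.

18^1 ≡ 18 (mod 31)
18^2 ≡ 18^2 = 324 ≡ 14 (mod 31)
18^4 ≡ 14^2 = 196 ≡ 10 (mod 31)
18^8 ≡ 10^2 = 100 ≡ 7 (mod 31)
18^12 = 18^8 * 18^4 ≡ 7 * 10 (mod 31).
7 * 10 = 70 ≡ 8 (mod 31).

8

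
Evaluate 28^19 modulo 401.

Using repeated squaring:
19 in binary is 10011, i.e. 19 = 16 + 2 + 1.
28^1 ≡ 28 (mod 401)
28^2 ≡ 28^2 = 784 ≡ 383 (mod 401)
28^4 ≡ 383^2 = 146689 ≡ 324 (mod 401)
28^8 ≡ 324^2 = 104976 ≡ 315 (mod 401)
28^16 ≡ 315^2 = 99225 ≡ 178 (mod 401)
28^19 = 28^16 · 28^2 · 28^1 ≡ 178 · 383 · 28 (mod 401).
Accumulate the product:
178 · 383 = 68174 ≡ 4
4 · 28 = 112

112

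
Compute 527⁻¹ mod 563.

By the extended Euclidean algorithm:
563 = 1·527 + 36
527 = 14·36 + 23
36 = 1·23 + 13
23 = 1·13 + 10
13 = 1·10 + 3
10 = 3·3 + 1
3 = 3·1 + 0
gcd(527, 563) = 1, so the inverse exists.
Back-substitute for 1:
1 = 1·10 − 3·3
  = −3·13 + 4·10
  = 4·23 − 7·13
  = −7·36 + 11·23
  = 11·527 − 161·36
  = −161·563 + 172·527
So 527⁻¹ ≡ 172 (mod 563).

172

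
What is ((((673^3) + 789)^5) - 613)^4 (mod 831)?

(673)^3 ≡ 445 (mod 831)
445 + 789 = 1234 ≡ 403 (mod 831)
(403)^5 ≡ 814 (mod 831)
814 - 613 = 201
(201)^4 ≡ 573 (mod 831)

573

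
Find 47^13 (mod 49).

40

Compute successive squares:
13 in binary is 1101, i.e. 13 = 8 + 4 + 1.
47^1 ≡ 47 (mod 49)
47^2 ≡ 47^2 = 2209 ≡ 4 (mod 49)
47^4 ≡ 4^2 = 16 (mod 49)
47^8 ≡ 16^2 = 256 ≡ 11 (mod 49)
47^13 = 47^8 × 47^4 × 47^1 ≡ 11 × 16 × 47 (mod 49).
Accumulate the product:
11 × 16 = 176 ≡ 29
29 × 47 = 1363 ≡ 40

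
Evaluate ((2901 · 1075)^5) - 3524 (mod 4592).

4011

2901 · 1075 = 3118575 ≡ 607 (mod 4592)
(607)^5 ≡ 2943 (mod 4592)
2943 - 3524 = -581 ≡ 4011 (mod 4592)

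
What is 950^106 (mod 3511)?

106 in binary is 1101010, i.e. 106 = 64 + 32 + 8 + 2.
950^1 ≡ 950 (mod 3511)
950^2 ≡ 950^2 = 902500 ≡ 173 (mod 3511)
950^4 ≡ 173^2 = 29929 ≡ 1841 (mod 3511)
950^8 ≡ 1841^2 = 3389281 ≡ 1166 (mod 3511)
950^16 ≡ 1166^2 = 1359556 ≡ 799 (mod 3511)
950^32 ≡ 799^2 = 638401 ≡ 2910 (mod 3511)
950^64 ≡ 2910^2 = 8468100 ≡ 3079 (mod 3511)
950^106 = 950^64 * 950^32 * 950^8 * 950^2 ≡ 3079 * 2910 * 1166 * 173 (mod 3511).
Accumulate the product:
3079 * 2910 = 8959890 ≡ 3329
3329 * 1166 = 3881614 ≡ 1959
1959 * 173 = 338907 ≡ 1851

1851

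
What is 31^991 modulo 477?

58

Compute successive squares:
991 in binary is 1111011111, i.e. 991 = 512 + 256 + 128 + 64 + 16 + 8 + 4 + 2 + 1.
31^1 ≡ 31 (mod 477)
31^2 ≡ 31^2 = 961 ≡ 7 (mod 477)
31^4 ≡ 7^2 = 49 (mod 477)
31^8 ≡ 49^2 = 2401 ≡ 16 (mod 477)
31^16 ≡ 16^2 = 256 (mod 477)
31^32 ≡ 256^2 = 65536 ≡ 187 (mod 477)
31^64 ≡ 187^2 = 34969 ≡ 148 (mod 477)
31^128 ≡ 148^2 = 21904 ≡ 439 (mod 477)
31^256 ≡ 439^2 = 192721 ≡ 13 (mod 477)
31^512 ≡ 13^2 = 169 (mod 477)
31^991 = 31^512 · 31^256 · 31^128 · 31^64 · 31^16 · 31^8 · 31^4 · 31^2 · 31^1 ≡ 169 · 13 · 439 · 148 · 256 · 16 · 49 · 7 · 31 (mod 477).
Accumulate the product:
169 · 13 = 2197 ≡ 289
289 · 439 = 126871 ≡ 466
466 · 148 = 68968 ≡ 280
280 · 256 = 71680 ≡ 130
130 · 16 = 2080 ≡ 172
172 · 49 = 8428 ≡ 319
319 · 7 = 2233 ≡ 325
325 · 31 = 10075 ≡ 58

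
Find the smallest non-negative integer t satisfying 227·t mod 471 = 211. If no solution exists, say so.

gcd(227, 471) = 1, so a unique solution mod 471 exists.
227⁻¹ ≡ 83 (mod 471).
t ≡ 83·211 ≡ 86 (mod 471).

86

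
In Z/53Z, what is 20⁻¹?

Apply the Euclidean algorithm and back-substitute:
53 = 2×20 + 13
20 = 1×13 + 7
13 = 1×7 + 6
7 = 1×6 + 1
6 = 6×1 + 0
gcd(20, 53) = 1, so the inverse exists.
Back-substitute for 1:
1 = 1×7 − 1×6
  = −1×13 + 2×7
  = 2×20 − 3×13
  = −3×53 + 8×20
So 20⁻¹ ≡ 8 (mod 53).

8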